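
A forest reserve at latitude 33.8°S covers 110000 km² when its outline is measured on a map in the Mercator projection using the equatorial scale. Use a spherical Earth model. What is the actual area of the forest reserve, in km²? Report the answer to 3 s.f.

The Mercator projection is conformal; its linear scale factor is the same in every direction and equals sec φ = 1/cos φ.
Areal scale = k² = sec²φ = 1/cos²(33.8°) = 1/0.8310² = 1.448.
True area = apparent / (areal scale) = 110000 / 1.448 ≈ 76000 km².

76000 km²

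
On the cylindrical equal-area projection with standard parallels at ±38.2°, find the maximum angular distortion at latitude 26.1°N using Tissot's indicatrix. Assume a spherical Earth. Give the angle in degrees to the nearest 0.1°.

15.2°

For cylindrical equal-area with standard parallel φ₀, h = cos φ / cos φ₀ and k = cos φ₀ / cos φ, so h·k = 1.
At 26.1°: h = 1.143, k = 0.8751; principal scales a = 1.143, b = 0.8751.
sin(ω/2) = (a − b)/(a + b) = 0.2676/2.018 = 0.1326, so ω = 2 arcsin(0.1326) ≈ 15.2°.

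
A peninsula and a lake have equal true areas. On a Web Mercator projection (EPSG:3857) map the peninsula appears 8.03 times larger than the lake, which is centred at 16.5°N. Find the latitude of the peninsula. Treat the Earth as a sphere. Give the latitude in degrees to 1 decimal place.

For equal true areas on Mercator, apparent areas scale as sec²φ, so the ratio is cos²φ₂ / cos²φ₁.
cos²φ₂ / cos²φ₁ = 8.03  ⇒  cos φ₁ = cos 16.5° / √8.03 = 0.9588/2.834 = 0.3384.
φ₁ = arccos(0.3384) ≈ 70.2°.

70.2°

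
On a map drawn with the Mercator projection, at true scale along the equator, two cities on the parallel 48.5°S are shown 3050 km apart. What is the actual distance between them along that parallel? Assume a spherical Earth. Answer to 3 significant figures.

2020 km

Mercator is conformal, so the point scale is isotropic: h = k = sec φ = 1/cos φ.
Along the parallel at 48.5°, map distances are exaggerated by k = sec 48.5° = 1.509.
True distance = 3050 / 1.509 = 3050 × cos 48.5° ≈ 2020 km.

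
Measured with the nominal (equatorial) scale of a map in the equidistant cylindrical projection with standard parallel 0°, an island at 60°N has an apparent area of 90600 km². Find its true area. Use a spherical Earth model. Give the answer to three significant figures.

45300 km²

In the plate carrée (x = Rλ, y = Rφ), meridians are true-scale (h = 1) and parallels are stretched by k = sec φ.
Areal scale = h·k = 1 × sec φ; at 60°, h = 1.000, k = 2.000, so h·k = 2.000.
True area = apparent / (areal scale) = 90600 / 2.000 ≈ 45300 km².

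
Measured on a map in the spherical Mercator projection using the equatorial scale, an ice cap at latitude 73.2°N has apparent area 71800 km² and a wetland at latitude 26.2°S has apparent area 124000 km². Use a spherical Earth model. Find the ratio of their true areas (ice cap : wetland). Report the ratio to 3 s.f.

0.0601

Since Mercator area scale is 1/cos²φ, the true area equals the apparent area multiplied by cos²φ.
True area of ice cap: 71800 × cos²(73.2°) = 71800 × 0.08354 = 5998 km².
True area of wetland: 124000 × cos²(26.2°) = 124000 × 0.8051 = 99830 km².
Ratio = 5998 / 99830 ≈ 0.0601.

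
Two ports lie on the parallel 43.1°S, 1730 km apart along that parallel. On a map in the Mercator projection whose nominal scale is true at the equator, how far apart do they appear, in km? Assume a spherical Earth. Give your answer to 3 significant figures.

For Mercator, h = k = sec φ (a conformal cylindrical projection has a single point scale, 1/cos φ).
Along the parallel, k = sec 43.1° = 1/0.7302 = 1.370.
Map distance = 1730 × 1.370 ≈ 2370 km.

2370 km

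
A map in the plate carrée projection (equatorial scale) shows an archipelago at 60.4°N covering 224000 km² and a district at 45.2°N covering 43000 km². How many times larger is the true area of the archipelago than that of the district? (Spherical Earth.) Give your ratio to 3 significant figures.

3.65

Plate carrée has h = 1 and k = sec φ, giving areal scale sec φ; true area = (apparent area) · cos φ.
True area of archipelago: 224000 × cos(60.4°) = 224000 × 0.4939 = 110600 km².
True area of district: 43000 × cos(45.2°) = 43000 × 0.7046 = 30300 km².
Ratio = 110600 / 30300 ≈ 3.65.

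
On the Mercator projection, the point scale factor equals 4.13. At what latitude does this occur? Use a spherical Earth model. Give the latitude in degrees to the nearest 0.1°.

Mercator scale is k = sec φ = 1/cos φ.
1/cos φ = 4.13  ⇒  cos φ = 0.2421  ⇒  φ = arccos(0.2421) ≈ 76.0°.

76.0°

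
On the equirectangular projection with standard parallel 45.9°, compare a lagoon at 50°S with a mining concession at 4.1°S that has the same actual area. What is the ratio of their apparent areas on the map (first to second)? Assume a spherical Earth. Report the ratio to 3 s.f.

With standard parallel φ₀ = 45.9°, the equirectangular projection gives x = Rλ cos φ₀, y = Rφ, so h = 1 and k = cos 45.9° / cos φ.
Areal scale at 50°: h·k = 1.000 × 1.083 = 1.083.
Areal scale at 4.1°: h·k = 1.000 × 0.6977 = 0.6977.
Ratio = 1.083/0.6977 ≈ 1.55.

1.55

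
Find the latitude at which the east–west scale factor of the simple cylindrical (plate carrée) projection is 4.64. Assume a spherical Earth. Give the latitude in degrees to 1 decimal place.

77.6°

Plate carrée: h = 1, k = sec φ along parallels.
sec φ = 4.64  ⇒  cos φ = 0.2155  ⇒  φ ≈ 77.6°.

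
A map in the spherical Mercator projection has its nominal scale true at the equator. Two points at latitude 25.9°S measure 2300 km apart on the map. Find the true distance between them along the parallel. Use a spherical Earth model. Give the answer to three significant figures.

2070 km

Mercator is conformal, so the point scale is isotropic: h = k = sec φ = 1/cos φ.
Along the parallel at 25.9°, map distances are exaggerated by k = sec 25.9° = 1.112.
True distance = 2300 / 1.112 = 2300 × cos 25.9° ≈ 2070 km.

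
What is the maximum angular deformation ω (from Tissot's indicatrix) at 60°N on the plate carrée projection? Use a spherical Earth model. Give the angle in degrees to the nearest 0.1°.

38.9°

For the equirectangular projection with φ₀ = 0 (plate carrée), h = 1 along meridians and k = sec φ along parallels.
At 60°: h = 1.000, k = 2.000; principal scales a = 2.000, b = 1.000.
sin(ω/2) = (a − b)/(a + b) = 1.0000/3.000 = 0.3333, so ω = 2 arcsin(0.3333) ≈ 38.9°.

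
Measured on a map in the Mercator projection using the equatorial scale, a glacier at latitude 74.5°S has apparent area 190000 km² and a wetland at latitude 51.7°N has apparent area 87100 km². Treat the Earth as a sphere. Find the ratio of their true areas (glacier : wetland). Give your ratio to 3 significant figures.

Mercator's areal exaggeration is sec²φ; hence true area = (apparent area) · cos²φ.
True area of glacier: 190000 × cos²(74.5°) = 190000 × 0.07142 = 13570 km².
True area of wetland: 87100 × cos²(51.7°) = 87100 × 0.3841 = 33460 km².
Ratio = 13570 / 33460 ≈ 0.406.

0.406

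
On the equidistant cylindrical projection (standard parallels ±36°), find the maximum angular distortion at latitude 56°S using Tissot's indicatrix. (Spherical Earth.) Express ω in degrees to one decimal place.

The equidistant cylindrical projection with φ₀ = 36° has h = 1 (meridians true) and k = cos φ₀ / cos φ along parallels.
At 56°: h = 1.000, k = 1.447; principal scales a = 1.447, b = 1.000.
sin(ω/2) = (a − b)/(a + b) = 0.4468/2.447 = 0.1826, so ω = 2 arcsin(0.1826) ≈ 21.0°.

21.0°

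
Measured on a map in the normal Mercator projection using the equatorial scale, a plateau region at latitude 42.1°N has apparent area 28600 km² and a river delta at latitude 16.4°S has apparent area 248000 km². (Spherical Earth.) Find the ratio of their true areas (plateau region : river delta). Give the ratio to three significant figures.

0.0690

On Mercator the areal scale is sec²φ, so true area = apparent × cos²φ.
True area of plateau region: 28600 × cos²(42.1°) = 28600 × 0.5505 = 15750 km².
True area of river delta: 248000 × cos²(16.4°) = 248000 × 0.9203 = 228200 km².
Ratio = 15750 / 228200 ≈ 0.0690.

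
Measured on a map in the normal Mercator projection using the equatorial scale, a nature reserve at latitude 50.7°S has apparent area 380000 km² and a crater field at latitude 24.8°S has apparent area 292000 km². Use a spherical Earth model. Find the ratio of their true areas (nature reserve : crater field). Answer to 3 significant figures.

Mercator's areal exaggeration is sec²φ; hence true area = (apparent area) · cos²φ.
True area of nature reserve: 380000 × cos²(50.7°) = 380000 × 0.4012 = 152400 km².
True area of crater field: 292000 × cos²(24.8°) = 292000 × 0.8241 = 240600 km².
Ratio = 152400 / 240600 ≈ 0.634.

0.634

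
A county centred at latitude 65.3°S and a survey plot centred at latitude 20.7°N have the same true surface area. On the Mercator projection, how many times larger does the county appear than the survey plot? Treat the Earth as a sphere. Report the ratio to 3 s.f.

Mercator areal scale is sec²φ.
At 65.3°: sec²(65.3°) = 1/0.4179² = 5.727.
At 20.7°: sec²(20.7°) = 1/0.9354² = 1.143.
Ratio = 5.727/1.143 = cos²(20.7°)/cos²(65.3°) ≈ 5.01.

5.01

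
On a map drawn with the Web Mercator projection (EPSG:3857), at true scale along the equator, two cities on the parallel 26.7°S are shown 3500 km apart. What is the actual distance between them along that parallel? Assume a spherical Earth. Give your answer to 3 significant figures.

Mercator is conformal, so the point scale is isotropic: h = k = sec φ = 1/cos φ.
Along the parallel at 26.7°, map distances are exaggerated by k = sec 26.7° = 1.119.
True distance = 3500 / 1.119 = 3500 × cos 26.7° ≈ 3130 km.

3130 km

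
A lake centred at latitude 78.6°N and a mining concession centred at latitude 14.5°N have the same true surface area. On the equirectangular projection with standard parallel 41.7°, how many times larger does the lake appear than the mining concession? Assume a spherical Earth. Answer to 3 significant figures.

4.90

The equidistant cylindrical projection with φ₀ = 41.7° has h = 1 (meridians true) and k = cos φ₀ / cos φ along parallels.
Areal scale at 78.6°: h·k = 1.000 × 3.777 = 3.777.
Areal scale at 14.5°: h·k = 1.000 × 0.7712 = 0.7712.
Ratio = 3.777/0.7712 ≈ 4.90.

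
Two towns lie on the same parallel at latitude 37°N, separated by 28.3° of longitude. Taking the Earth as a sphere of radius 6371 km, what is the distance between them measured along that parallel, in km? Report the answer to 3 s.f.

2510 km

Arc length along a parallel = R cos φ · Δλ (with Δλ in radians).
= 6371 × cos 37° × (28.3° × π/180) = 6371 × 0.7986 × 0.4939 ≈ 2510 km.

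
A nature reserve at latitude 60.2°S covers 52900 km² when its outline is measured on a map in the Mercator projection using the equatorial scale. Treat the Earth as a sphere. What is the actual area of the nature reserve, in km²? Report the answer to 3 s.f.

13100 km²

Mercator is conformal, so the point scale is isotropic: h = k = sec φ = 1/cos φ.
Areal scale = k² = sec²φ = 1/cos²(60.2°) = 1/0.4970² = 4.049.
True area = apparent / (areal scale) = 52900 / 4.049 ≈ 13100 km².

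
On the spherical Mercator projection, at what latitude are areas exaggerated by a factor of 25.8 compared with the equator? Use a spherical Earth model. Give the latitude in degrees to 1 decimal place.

Mercator areal scale is sec²φ.
sec²φ = 25.8  ⇒  cos²φ = 0.03876  ⇒  cos φ = 0.1969.
φ = arccos(0.1969) ≈ 78.6°.

78.6°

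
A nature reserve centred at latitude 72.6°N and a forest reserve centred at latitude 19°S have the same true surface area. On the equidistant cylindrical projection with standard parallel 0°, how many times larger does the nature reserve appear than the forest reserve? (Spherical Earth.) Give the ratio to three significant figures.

3.16

For the equirectangular projection with φ₀ = 0 (plate carrée), h = 1 along meridians and k = sec φ along parallels.
Areal scale at 72.6°: h·k = 1.000 × 3.344 = 3.344.
Areal scale at 19°: h·k = 1.000 × 1.058 = 1.058.
Ratio = 3.344/1.058 ≈ 3.16.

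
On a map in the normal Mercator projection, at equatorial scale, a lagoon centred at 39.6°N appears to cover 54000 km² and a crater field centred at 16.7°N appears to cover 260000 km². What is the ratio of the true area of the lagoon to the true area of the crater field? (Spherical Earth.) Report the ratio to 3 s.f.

0.134

On Mercator the areal scale is sec²φ, so true area = apparent × cos²φ.
True area of lagoon: 54000 × cos²(39.6°) = 54000 × 0.5937 = 32060 km².
True area of crater field: 260000 × cos²(16.7°) = 260000 × 0.9174 = 238500 km².
Ratio = 32060 / 238500 ≈ 0.134.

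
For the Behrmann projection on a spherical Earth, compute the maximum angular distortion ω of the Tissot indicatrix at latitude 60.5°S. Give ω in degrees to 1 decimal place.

The Behrmann projection is cylindrical equal-area with φ₀ = 30°. For cylindrical equal-area with standard parallel φ₀, h = cos φ / cos φ₀ and k = cos φ₀ / cos φ, so h·k = 1.
At 60.5°: h = 0.5686, k = 1.759; principal scales a = 1.759, b = 0.5686.
sin(ω/2) = (a − b)/(a + b) = 1.190/2.327 = 0.5114, so ω = 2 arcsin(0.5114) ≈ 61.5°.

61.5°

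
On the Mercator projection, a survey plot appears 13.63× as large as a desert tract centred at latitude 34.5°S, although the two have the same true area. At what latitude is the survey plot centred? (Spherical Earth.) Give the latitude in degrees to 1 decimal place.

Mercator areal scale is sec²φ, so apparent-area ratio = sec²φ₁ / sec²φ₂ = cos²φ₂ / cos²φ₁.
cos²φ₂ / cos²φ₁ = 13.63  ⇒  cos φ₁ = cos 34.5° / √13.63 = 0.8241/3.692 = 0.2232.
φ₁ = arccos(0.2232) ≈ 77.1°.

77.1°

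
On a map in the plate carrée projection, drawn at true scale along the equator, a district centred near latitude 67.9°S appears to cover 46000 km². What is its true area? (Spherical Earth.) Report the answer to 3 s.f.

17300 km²

Plate carrée maps x = Rλ, y = Rφ. The meridian scale is h = 1 and the parallel scale is k = 1/cos φ = sec φ.
Areal scale = h·k = 1 × sec φ; at 67.9°, h = 1.000, k = 2.658, so h·k = 2.658.
True area = apparent / (areal scale) = 46000 / 2.658 ≈ 17300 km².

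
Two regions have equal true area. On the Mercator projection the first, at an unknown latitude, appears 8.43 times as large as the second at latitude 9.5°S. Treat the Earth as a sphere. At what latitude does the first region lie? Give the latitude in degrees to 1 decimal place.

For equal true areas on Mercator, apparent areas scale as sec²φ, so the ratio is cos²φ₂ / cos²φ₁.
cos²φ₂ / cos²φ₁ = 8.43  ⇒  cos φ₁ = cos 9.5° / √8.43 = 0.9863/2.903 = 0.3397.
φ₁ = arccos(0.3397) ≈ 70.1°.

70.1°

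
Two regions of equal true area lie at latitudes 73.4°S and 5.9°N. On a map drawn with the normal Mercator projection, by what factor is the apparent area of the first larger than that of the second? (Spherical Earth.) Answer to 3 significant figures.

Mercator areal scale is sec²φ.
At 73.4°: sec²(73.4°) = 1/0.2857² = 12.25.
At 5.9°: sec²(5.9°) = 1/0.9947² = 1.011.
Ratio = 12.25/1.011 = cos²(5.9°)/cos²(73.4°) ≈ 12.1.

12.1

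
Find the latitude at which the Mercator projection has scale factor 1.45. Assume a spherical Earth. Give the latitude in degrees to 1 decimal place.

46.4°

Mercator scale is k = sec φ = 1/cos φ.
1/cos φ = 1.45  ⇒  cos φ = 0.6897  ⇒  φ = arccos(0.6897) ≈ 46.4°.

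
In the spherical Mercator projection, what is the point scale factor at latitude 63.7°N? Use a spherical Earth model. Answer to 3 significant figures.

Mercator is conformal, so the point scale is isotropic: h = k = sec φ = 1/cos φ.
k = 1/cos 63.7° = 1/0.4431 = 2.257.

2.26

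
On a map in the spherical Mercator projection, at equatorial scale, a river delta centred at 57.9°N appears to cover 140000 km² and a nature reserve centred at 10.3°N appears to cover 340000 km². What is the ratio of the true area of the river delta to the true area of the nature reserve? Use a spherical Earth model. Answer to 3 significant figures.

Since Mercator area scale is 1/cos²φ, the true area equals the apparent area multiplied by cos²φ.
True area of river delta: 140000 × cos²(57.9°) = 140000 × 0.2824 = 39530 km².
True area of nature reserve: 340000 × cos²(10.3°) = 340000 × 0.9680 = 329100 km².
Ratio = 39530 / 329100 ≈ 0.120.

0.120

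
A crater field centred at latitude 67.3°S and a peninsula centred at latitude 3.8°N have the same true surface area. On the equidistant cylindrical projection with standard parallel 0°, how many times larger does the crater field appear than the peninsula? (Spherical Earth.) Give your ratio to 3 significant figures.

For the equirectangular projection with φ₀ = 0 (plate carrée), h = 1 along meridians and k = sec φ along parallels.
Areal scale at 67.3°: h·k = 1.000 × 2.591 = 2.591.
Areal scale at 3.8°: h·k = 1.000 × 1.002 = 1.002.
Ratio = 2.591/1.002 ≈ 2.59.

2.59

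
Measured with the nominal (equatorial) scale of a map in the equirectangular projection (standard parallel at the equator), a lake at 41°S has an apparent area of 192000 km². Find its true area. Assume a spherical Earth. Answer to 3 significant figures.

In the plate carrée (x = Rλ, y = Rφ), meridians are true-scale (h = 1) and parallels are stretched by k = sec φ.
Areal scale = h·k = 1 × sec φ; at 41°, h = 1.000, k = 1.325, so h·k = 1.325.
True area = apparent / (areal scale) = 192000 / 1.325 ≈ 145000 km².

145000 km²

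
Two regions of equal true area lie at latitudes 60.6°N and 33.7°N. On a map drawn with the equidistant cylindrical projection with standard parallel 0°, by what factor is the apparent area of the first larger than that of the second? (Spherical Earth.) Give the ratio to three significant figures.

For the equirectangular projection with φ₀ = 0 (plate carrée), h = 1 along meridians and k = sec φ along parallels.
Areal scale at 60.6°: h·k = 1.000 × 2.037 = 2.037.
Areal scale at 33.7°: h·k = 1.000 × 1.202 = 1.202.
Ratio = 2.037/1.202 ≈ 1.69.

1.69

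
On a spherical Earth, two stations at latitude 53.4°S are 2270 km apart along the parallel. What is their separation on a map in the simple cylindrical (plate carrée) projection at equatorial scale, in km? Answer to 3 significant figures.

For the equirectangular projection with φ₀ = 0 (plate carrée), h = 1 along meridians and k = sec φ along parallels.
Along the parallel, k = sec 53.4° = 1/0.5962 = 1.677.
Map distance = 2270 × 1.677 ≈ 3810 km.

3810 km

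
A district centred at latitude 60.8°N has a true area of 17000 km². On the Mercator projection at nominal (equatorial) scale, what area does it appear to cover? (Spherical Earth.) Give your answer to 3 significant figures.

71400 km²

The Mercator projection is conformal; its linear scale factor is the same in every direction and equals sec φ = 1/cos φ.
Areal scale = k² = sec²φ = 1/cos²(60.8°) = 1/0.4879² = 4.202.
Apparent area = 17000 × 4.202 ≈ 71400 km².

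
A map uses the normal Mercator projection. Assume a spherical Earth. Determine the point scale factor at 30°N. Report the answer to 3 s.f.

1.15

Mercator is conformal, so the point scale is isotropic: h = k = sec φ = 1/cos φ.
k = 1/cos 30° = 1/0.8660 = 1.155.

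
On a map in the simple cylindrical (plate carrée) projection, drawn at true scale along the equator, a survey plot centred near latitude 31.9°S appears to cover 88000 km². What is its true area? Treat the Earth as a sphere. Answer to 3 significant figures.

In the plate carrée (x = Rλ, y = Rφ), meridians are true-scale (h = 1) and parallels are stretched by k = sec φ.
Areal scale = h·k = 1 × sec φ; at 31.9°, h = 1.000, k = 1.178, so h·k = 1.178.
True area = apparent / (areal scale) = 88000 / 1.178 ≈ 74700 km².

74700 km²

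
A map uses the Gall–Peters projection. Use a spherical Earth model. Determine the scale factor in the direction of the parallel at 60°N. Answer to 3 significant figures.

1.41

The Gall–Peters projection is cylindrical equal-area with φ₀ = 45°. For cylindrical equal-area with standard parallel φ₀, h = cos φ / cos φ₀ and k = cos φ₀ / cos φ, so h·k = 1.
k = cos 45° / cos 60° = 0.7071/0.5000 = 1.414.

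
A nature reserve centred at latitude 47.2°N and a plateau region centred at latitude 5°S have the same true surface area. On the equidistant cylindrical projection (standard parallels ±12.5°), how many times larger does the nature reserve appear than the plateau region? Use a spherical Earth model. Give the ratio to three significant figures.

In the equirectangular projection with standard parallel φ₀ = 12.5° (x = Rλ cos φ₀, y = Rφ), meridians are true-scale (h = 1) and the parallel scale is k = cos φ₀ / cos φ.
Areal scale at 47.2°: h·k = 1.000 × 1.437 = 1.437.
Areal scale at 5°: h·k = 1.000 × 0.9800 = 0.9800.
Ratio = 1.437/0.9800 ≈ 1.47.

1.47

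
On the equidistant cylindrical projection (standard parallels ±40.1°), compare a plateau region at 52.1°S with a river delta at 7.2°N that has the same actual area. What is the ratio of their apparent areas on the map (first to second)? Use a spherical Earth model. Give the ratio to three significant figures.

1.62

With standard parallel φ₀ = 40.1°, the equirectangular projection gives x = Rλ cos φ₀, y = Rφ, so h = 1 and k = cos 40.1° / cos φ.
Areal scale at 52.1°: h·k = 1.000 × 1.245 = 1.245.
Areal scale at 7.2°: h·k = 1.000 × 0.7710 = 0.7710.
Ratio = 1.245/0.7710 ≈ 1.62.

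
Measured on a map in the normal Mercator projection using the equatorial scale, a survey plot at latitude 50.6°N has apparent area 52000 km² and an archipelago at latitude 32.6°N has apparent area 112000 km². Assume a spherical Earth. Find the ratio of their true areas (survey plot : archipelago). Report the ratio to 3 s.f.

0.264

On Mercator the areal scale is sec²φ, so true area = apparent × cos²φ.
True area of survey plot: 52000 × cos²(50.6°) = 52000 × 0.4029 = 20950 km².
True area of archipelago: 112000 × cos²(32.6°) = 112000 × 0.7097 = 79490 km².
Ratio = 20950 / 79490 ≈ 0.264.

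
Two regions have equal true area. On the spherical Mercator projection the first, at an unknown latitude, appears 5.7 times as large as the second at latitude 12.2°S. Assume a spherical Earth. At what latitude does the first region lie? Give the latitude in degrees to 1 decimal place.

65.8°

On Mercator, (apparent₁)/(apparent₂) = sec²φ₁ / sec²φ₂ when true areas are equal.
cos²φ₂ / cos²φ₁ = 5.7  ⇒  cos φ₁ = cos 12.2° / √5.7 = 0.9774/2.387 = 0.4094.
φ₁ = arccos(0.4094) ≈ 65.8°.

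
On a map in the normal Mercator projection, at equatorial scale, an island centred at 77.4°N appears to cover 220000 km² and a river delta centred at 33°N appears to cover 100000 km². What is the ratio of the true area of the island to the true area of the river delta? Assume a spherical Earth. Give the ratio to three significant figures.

0.149

On Mercator the areal scale is sec²φ, so true area = apparent × cos²φ.
True area of island: 220000 × cos²(77.4°) = 220000 × 0.04759 = 10470 km².
True area of river delta: 100000 × cos²(33°) = 100000 × 0.7034 = 70340 km².
Ratio = 10470 / 70340 ≈ 0.149.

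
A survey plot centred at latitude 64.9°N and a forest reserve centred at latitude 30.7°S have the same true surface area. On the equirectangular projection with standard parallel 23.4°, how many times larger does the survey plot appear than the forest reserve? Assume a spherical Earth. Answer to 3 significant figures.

In the equirectangular projection with standard parallel φ₀ = 23.4° (x = Rλ cos φ₀, y = Rφ), meridians are true-scale (h = 1) and the parallel scale is k = cos φ₀ / cos φ.
Areal scale at 64.9°: h·k = 1.000 × 2.163 = 2.163.
Areal scale at 30.7°: h·k = 1.000 × 1.067 = 1.067.
Ratio = 2.163/1.067 ≈ 2.03.

2.03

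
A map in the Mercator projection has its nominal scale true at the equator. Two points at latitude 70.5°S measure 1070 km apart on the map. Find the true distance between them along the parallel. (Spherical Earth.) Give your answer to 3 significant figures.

357 km

Mercator is conformal, so the point scale is isotropic: h = k = sec φ = 1/cos φ.
Along the parallel at 70.5°, map distances are exaggerated by k = sec 70.5° = 2.996.
True distance = 1070 / 2.996 = 1070 × cos 70.5° ≈ 357 km.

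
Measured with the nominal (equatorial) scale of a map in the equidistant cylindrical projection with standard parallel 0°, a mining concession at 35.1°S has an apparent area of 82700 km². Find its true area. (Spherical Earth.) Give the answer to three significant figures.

67700 km²

Plate carrée maps x = Rλ, y = Rφ. The meridian scale is h = 1 and the parallel scale is k = 1/cos φ = sec φ.
Areal scale = h·k = 1 × sec φ; at 35.1°, h = 1.000, k = 1.222, so h·k = 1.222.
True area = apparent / (areal scale) = 82700 / 1.222 ≈ 67700 km².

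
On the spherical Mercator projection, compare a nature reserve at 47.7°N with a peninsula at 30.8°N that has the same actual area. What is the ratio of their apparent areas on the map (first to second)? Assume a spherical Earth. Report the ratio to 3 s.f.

Mercator areal scale is sec²φ.
At 47.7°: sec²(47.7°) = 1/0.6730² = 2.208.
At 30.8°: sec²(30.8°) = 1/0.8590² = 1.355.
Ratio = 2.208/1.355 = cos²(30.8°)/cos²(47.7°) ≈ 1.63.

1.63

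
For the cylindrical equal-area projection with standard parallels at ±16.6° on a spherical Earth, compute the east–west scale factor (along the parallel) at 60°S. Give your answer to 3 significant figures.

A cylindrical equal-area projection with standard parallel φ₀ has meridian scale h = cos φ / cos φ₀ and parallel scale k = cos φ₀ / cos φ (so areas are preserved, h·k = 1).
k = cos 16.6° / cos 60° = 0.9583/0.5000 = 1.917.

1.92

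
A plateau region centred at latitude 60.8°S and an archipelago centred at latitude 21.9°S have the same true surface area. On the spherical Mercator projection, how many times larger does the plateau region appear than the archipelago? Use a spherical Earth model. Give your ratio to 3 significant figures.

Mercator areal scale is sec²φ.
At 60.8°: sec²(60.8°) = 1/0.4879² = 4.202.
At 21.9°: sec²(21.9°) = 1/0.9278² = 1.162.
Ratio = 4.202/1.162 = cos²(21.9°)/cos²(60.8°) ≈ 3.62.

3.62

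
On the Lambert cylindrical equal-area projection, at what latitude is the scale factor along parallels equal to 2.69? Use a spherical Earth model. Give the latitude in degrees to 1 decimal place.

68.2°

The Lambert cylindrical equal-area projection is the cylindrical equal-area projection with its standard parallel at the equator (φ₀ = 0). Cylindrical equal-area (φ₀ = 0°): h = cos φ / cos 0° along meridians, k = cos 0° / cos φ along parallels; h·k = 1.
k = cos φ₀ / cos φ = 2.69  ⇒  cos φ = cos 0° / 2.69 = 0.3717.
φ = arccos(0.3717) ≈ 68.2°.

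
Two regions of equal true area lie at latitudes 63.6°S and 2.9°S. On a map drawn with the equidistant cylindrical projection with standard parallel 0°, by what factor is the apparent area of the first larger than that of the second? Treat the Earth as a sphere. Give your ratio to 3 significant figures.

For the equirectangular projection with φ₀ = 0 (plate carrée), h = 1 along meridians and k = sec φ along parallels.
Areal scale at 63.6°: h·k = 1.000 × 2.249 = 2.249.
Areal scale at 2.9°: h·k = 1.000 × 1.001 = 1.001.
Ratio = 2.249/1.001 ≈ 2.25.

2.25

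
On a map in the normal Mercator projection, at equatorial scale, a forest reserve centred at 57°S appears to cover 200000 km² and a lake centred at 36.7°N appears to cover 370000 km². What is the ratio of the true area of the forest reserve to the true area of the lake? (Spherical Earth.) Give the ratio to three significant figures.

Mercator's areal exaggeration is sec²φ; hence true area = (apparent area) · cos²φ.
True area of forest reserve: 200000 × cos²(57°) = 200000 × 0.2966 = 59330 km².
True area of lake: 370000 × cos²(36.7°) = 370000 × 0.6428 = 237900 km².
Ratio = 59330 / 237900 ≈ 0.249.

0.249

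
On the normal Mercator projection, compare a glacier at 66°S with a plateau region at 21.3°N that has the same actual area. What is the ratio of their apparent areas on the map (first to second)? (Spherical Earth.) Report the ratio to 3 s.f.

Mercator areal scale is sec²φ.
At 66°: sec²(66°) = 1/0.4067² = 6.045.
At 21.3°: sec²(21.3°) = 1/0.9317² = 1.152.
Ratio = 6.045/1.152 = cos²(21.3°)/cos²(66°) ≈ 5.25.

5.25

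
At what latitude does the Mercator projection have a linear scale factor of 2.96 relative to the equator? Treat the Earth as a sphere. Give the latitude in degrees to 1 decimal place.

Mercator scale is k = sec φ = 1/cos φ.
1/cos φ = 2.96  ⇒  cos φ = 0.3378  ⇒  φ = arccos(0.3378) ≈ 70.3°.

70.3°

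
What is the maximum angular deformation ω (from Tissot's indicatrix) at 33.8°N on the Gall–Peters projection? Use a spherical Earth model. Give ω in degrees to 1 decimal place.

18.4°

The Gall–Peters projection is cylindrical equal-area with φ₀ = 45°. A cylindrical equal-area projection with standard parallel φ₀ has meridian scale h = cos φ / cos φ₀ and parallel scale k = cos φ₀ / cos φ (so areas are preserved, h·k = 1).
At 33.8°: h = 1.175, k = 0.8509; principal scales a = 1.175, b = 0.8509.
sin(ω/2) = (a − b)/(a + b) = 0.3243/2.026 = 0.1600, so ω = 2 arcsin(0.1600) ≈ 18.4°.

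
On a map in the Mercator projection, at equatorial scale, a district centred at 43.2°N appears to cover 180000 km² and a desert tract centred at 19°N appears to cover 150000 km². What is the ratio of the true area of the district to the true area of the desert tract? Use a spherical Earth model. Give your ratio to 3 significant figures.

Since Mercator area scale is 1/cos²φ, the true area equals the apparent area multiplied by cos²φ.
True area of district: 180000 × cos²(43.2°) = 180000 × 0.5314 = 95650 km².
True area of desert tract: 150000 × cos²(19°) = 150000 × 0.8940 = 134100 km².
Ratio = 95650 / 134100 ≈ 0.713.

0.713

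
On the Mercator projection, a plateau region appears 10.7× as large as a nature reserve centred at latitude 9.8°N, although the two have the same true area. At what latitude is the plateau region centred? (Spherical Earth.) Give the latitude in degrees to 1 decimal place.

72.5°

Mercator areal scale is sec²φ, so apparent-area ratio = sec²φ₁ / sec²φ₂ = cos²φ₂ / cos²φ₁.
cos²φ₂ / cos²φ₁ = 10.7  ⇒  cos φ₁ = cos 9.8° / √10.7 = 0.9854/3.271 = 0.3012.
φ₁ = arccos(0.3012) ≈ 72.5°.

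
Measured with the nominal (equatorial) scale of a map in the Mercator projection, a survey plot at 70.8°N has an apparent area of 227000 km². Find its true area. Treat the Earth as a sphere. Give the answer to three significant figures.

Mercator is conformal, so the point scale is isotropic: h = k = sec φ = 1/cos φ.
Areal scale = k² = sec²φ = 1/cos²(70.8°) = 1/0.3289² = 9.246.
True area = apparent / (areal scale) = 227000 / 9.246 ≈ 24600 km².

24600 km²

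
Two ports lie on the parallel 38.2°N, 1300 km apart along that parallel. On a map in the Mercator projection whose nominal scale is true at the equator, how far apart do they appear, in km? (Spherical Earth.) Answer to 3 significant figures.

The Mercator projection is conformal; its linear scale factor is the same in every direction and equals sec φ = 1/cos φ.
Along the parallel, k = sec 38.2° = 1/0.7859 = 1.272.
Map distance = 1300 × 1.272 ≈ 1650 km.

1650 km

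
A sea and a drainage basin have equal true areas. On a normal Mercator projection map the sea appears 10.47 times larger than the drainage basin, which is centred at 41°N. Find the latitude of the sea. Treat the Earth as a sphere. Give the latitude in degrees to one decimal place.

76.5°

For equal true areas on Mercator, apparent areas scale as sec²φ, so the ratio is cos²φ₂ / cos²φ₁.
cos²φ₂ / cos²φ₁ = 10.47  ⇒  cos φ₁ = cos 41° / √10.47 = 0.7547/3.236 = 0.2332.
φ₁ = arccos(0.2332) ≈ 76.5°.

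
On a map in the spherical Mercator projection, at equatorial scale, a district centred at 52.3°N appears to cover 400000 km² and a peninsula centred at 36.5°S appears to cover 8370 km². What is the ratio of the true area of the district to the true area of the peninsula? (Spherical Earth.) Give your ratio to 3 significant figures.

Since Mercator area scale is 1/cos²φ, the true area equals the apparent area multiplied by cos²φ.
True area of district: 400000 × cos²(52.3°) = 400000 × 0.3740 = 149600 km².
True area of peninsula: 8370 × cos²(36.5°) = 8370 × 0.6462 = 5409 km².
Ratio = 149600 / 5409 ≈ 27.7.

27.7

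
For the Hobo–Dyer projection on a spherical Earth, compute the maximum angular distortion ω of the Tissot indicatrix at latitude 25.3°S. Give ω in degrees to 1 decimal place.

14.9°

Hobo–Dyer is a cylindrical equal-area projection with standard parallels at ±37.5°. Cylindrical equal-area (φ₀ = 37.5°): h = cos φ / cos 37.5° along meridians, k = cos 37.5° / cos φ along parallels; h·k = 1.
At 25.3°: h = 1.140, k = 0.8775; principal scales a = 1.140, b = 0.8775.
sin(ω/2) = (a − b)/(a + b) = 0.2620/2.017 = 0.1299, so ω = 2 arcsin(0.1299) ≈ 14.9°.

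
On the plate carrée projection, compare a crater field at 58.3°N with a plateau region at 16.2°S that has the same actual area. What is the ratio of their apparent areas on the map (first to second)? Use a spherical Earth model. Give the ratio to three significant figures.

In the plate carrée (x = Rλ, y = Rφ), meridians are true-scale (h = 1) and parallels are stretched by k = sec φ.
Areal scale at 58.3°: h·k = 1.000 × 1.903 = 1.903.
Areal scale at 16.2°: h·k = 1.000 × 1.041 = 1.041.
Ratio = 1.903/1.041 ≈ 1.83.

1.83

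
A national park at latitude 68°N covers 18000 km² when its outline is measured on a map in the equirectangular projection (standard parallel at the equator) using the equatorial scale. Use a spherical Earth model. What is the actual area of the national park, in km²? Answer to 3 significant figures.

6740 km²

For the equirectangular projection with φ₀ = 0 (plate carrée), h = 1 along meridians and k = sec φ along parallels.
Areal scale = h·k = 1 × sec φ; at 68°, h = 1.000, k = 2.669, so h·k = 2.669.
True area = apparent / (areal scale) = 18000 / 2.669 ≈ 6740 km².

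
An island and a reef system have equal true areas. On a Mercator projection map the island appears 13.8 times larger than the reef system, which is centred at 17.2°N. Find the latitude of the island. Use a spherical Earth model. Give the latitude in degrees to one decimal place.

75.1°

For equal true areas on Mercator, apparent areas scale as sec²φ, so the ratio is cos²φ₂ / cos²φ₁.
cos²φ₂ / cos²φ₁ = 13.8  ⇒  cos φ₁ = cos 17.2° / √13.8 = 0.9553/3.715 = 0.2572.
φ₁ = arccos(0.2572) ≈ 75.1°.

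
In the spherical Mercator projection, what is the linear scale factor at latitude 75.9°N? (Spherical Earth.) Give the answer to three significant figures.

For Mercator, h = k = sec φ (a conformal cylindrical projection has a single point scale, 1/cos φ).
k = 1/cos 75.9° = 1/0.2436 = 4.105.

4.10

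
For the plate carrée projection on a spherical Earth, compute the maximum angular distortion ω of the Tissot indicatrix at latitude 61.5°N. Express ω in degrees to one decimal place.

In the plate carrée (x = Rλ, y = Rφ), meridians are true-scale (h = 1) and parallels are stretched by k = sec φ.
At 61.5°: h = 1.000, k = 2.096; principal scales a = 2.096, b = 1.000.
sin(ω/2) = (a − b)/(a + b) = 1.096/3.096 = 0.3540, so ω = 2 arcsin(0.3540) ≈ 41.5°.

41.5°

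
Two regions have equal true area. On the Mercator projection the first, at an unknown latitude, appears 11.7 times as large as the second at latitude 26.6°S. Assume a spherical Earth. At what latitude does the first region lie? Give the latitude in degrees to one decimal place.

74.8°

Mercator areal scale is sec²φ, so apparent-area ratio = sec²φ₁ / sec²φ₂ = cos²φ₂ / cos²φ₁.
cos²φ₂ / cos²φ₁ = 11.7  ⇒  cos φ₁ = cos 26.6° / √11.7 = 0.8942/3.421 = 0.2614.
φ₁ = arccos(0.2614) ≈ 74.8°.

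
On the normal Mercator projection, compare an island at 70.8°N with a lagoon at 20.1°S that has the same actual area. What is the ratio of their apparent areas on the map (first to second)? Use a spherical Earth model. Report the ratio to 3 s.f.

8.15

Mercator is conformal with k = sec φ, so areal scale = k² = sec²φ.
At 70.8°: sec²(70.8°) = 1/0.3289² = 9.246.
At 20.1°: sec²(20.1°) = 1/0.9391² = 1.134.
Ratio = 9.246/1.134 = cos²(20.1°)/cos²(70.8°) ≈ 8.15.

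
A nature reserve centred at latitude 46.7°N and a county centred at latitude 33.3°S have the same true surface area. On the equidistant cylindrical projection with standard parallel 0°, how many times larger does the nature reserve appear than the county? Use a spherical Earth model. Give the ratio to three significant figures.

For the equirectangular projection with φ₀ = 0 (plate carrée), h = 1 along meridians and k = sec φ along parallels.
Areal scale at 46.7°: h·k = 1.000 × 1.458 = 1.458.
Areal scale at 33.3°: h·k = 1.000 × 1.196 = 1.196.
Ratio = 1.458/1.196 ≈ 1.22.

1.22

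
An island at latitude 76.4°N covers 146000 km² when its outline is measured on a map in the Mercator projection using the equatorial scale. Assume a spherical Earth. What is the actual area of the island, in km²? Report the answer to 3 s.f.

For Mercator, h = k = sec φ (a conformal cylindrical projection has a single point scale, 1/cos φ).
Areal scale = k² = sec²φ = 1/cos²(76.4°) = 1/0.2351² = 18.09.
True area = apparent / (areal scale) = 146000 / 18.09 ≈ 8070 km².

8070 km²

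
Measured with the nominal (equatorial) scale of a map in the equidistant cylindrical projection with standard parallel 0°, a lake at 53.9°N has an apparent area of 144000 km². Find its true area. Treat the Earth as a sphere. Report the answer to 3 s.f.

For the equirectangular projection with φ₀ = 0 (plate carrée), h = 1 along meridians and k = sec φ along parallels.
Areal scale = h·k = 1 × sec φ; at 53.9°, h = 1.000, k = 1.697, so h·k = 1.697.
True area = apparent / (areal scale) = 144000 / 1.697 ≈ 84800 km².

84800 km²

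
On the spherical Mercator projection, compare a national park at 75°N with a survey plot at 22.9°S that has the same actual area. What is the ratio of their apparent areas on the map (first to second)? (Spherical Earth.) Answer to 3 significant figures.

Mercator is conformal with k = sec φ, so areal scale = k² = sec²φ.
At 75°: sec²(75°) = 1/0.2588² = 14.93.
At 22.9°: sec²(22.9°) = 1/0.9212² = 1.178.
Ratio = 14.93/1.178 = cos²(22.9°)/cos²(75°) ≈ 12.7.

12.7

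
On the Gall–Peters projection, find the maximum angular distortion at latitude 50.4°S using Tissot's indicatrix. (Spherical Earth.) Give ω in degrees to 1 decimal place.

The Gall–Peters projection is cylindrical equal-area with φ₀ = 45°. Cylindrical equal-area (φ₀ = 45°): h = cos φ / cos 45° along meridians, k = cos 45° / cos φ along parallels; h·k = 1.
At 50.4°: h = 0.9015, k = 1.109; principal scales a = 1.109, b = 0.9015.
sin(ω/2) = (a − b)/(a + b) = 0.2079/2.011 = 0.1034, so ω = 2 arcsin(0.1034) ≈ 11.9°.

11.9°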